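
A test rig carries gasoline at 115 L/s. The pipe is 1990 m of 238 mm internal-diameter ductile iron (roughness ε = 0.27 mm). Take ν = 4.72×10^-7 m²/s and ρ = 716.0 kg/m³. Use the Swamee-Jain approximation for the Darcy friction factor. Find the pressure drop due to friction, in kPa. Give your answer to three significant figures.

V = 4Q/(πD²) = 4·0.115/(π·0.238²) = 2.585 m/s
Re = VD/ν = 2.585·0.238/4.72×10^-7 = 1.30×10^6 → turbulent
ε/D = 0.27/238 = 0.00113
Swamee-Jain: f = 0.02054
h_f = f(L/D)V²/(2g) = 0.02054·(1990/0.238)·2.585²/(2·9.81) = 58.49 m
Δp = ρg·h_f = 716.0·9.81·58.49 = 410.9 kPa

Δp ≈ 411 kPa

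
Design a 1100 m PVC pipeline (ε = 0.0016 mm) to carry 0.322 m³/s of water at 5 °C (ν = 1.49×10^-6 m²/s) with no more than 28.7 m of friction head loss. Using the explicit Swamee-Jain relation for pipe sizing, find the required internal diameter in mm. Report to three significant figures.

Swamee-Jain (Type III): D = 0.66·[ε^1.25·(LQ²/(gh_f))^4.75 + ν·Q^9.4·(L/(gh_f))^5.2]^0.04
LQ²/(gh_f) = 0.4051; L/(gh_f) = 3.907
Term 1 = ε^1.25·(…)^4.75 = 7.78×10^-10; Term 2 = ν·Q^9.4·(…)^5.2 = 4.21×10^-8
D = 0.66·(7.78×10^-10 + 4.21×10^-8)^0.04 = 0.3348 m = 335 mm
Check: V = 3.66 m/s, Re = 8.22×10^5, f = 0.01211, h_f = 27.1 m ≈ 28.7 m ✓

D ≈ 335 mm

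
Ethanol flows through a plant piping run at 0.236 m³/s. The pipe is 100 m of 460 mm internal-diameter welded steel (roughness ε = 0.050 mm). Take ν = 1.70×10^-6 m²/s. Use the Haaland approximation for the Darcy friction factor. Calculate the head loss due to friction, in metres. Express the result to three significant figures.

V = 4Q/(πD²) = 4·0.236/(π·0.460²) = 1.420 m/s
Re = VD/ν = 1.420·0.460/1.70×10^-6 = 3.84×10^5 → turbulent
ε/D = 0.050/460 = 1.09×10^-4
Haaland: f = 0.01482
h_f = f(L/D)V²/(2g) = 0.01482·(100/0.460)·1.420²/(2·9.81) = 0.3310 m

h_f ≈ 0.331 m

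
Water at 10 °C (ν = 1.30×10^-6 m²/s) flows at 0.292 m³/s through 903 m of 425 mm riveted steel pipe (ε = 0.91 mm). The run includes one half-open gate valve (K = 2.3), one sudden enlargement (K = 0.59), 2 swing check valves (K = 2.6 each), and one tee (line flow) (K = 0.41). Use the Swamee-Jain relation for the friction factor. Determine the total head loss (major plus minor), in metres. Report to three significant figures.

H_L ≈ 12.9 m

V = 4Q/(πD²) = 2.058 m/s; V²/2g = 0.2159 m
Re = 6.73×10^5, ε/D = 0.00214 → f = 0.02421 (Swamee-Jain)
Major: h_f = f(L/D)·V²/2g = 0.02421·2125·0.2159 = 11.11 m
Minor: ΣK = 8.50; h_m = ΣK·V²/2g = 1.835 m
Total H_L = 11.11 + 1.835 = 12.94 m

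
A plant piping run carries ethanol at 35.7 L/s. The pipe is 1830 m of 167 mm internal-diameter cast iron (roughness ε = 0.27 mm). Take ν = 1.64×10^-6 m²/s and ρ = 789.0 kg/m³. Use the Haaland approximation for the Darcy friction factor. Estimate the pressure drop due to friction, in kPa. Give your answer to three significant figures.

V = 4Q/(πD²) = 4·0.0357/(π·0.167²) = 1.630 m/s
Re = VD/ν = 1.630·0.167/1.64×10^-6 = 1.66×10^5 → turbulent
ε/D = 0.27/167 = 0.00162
Haaland: f = 0.02327
h_f = f(L/D)V²/(2g) = 0.02327·(1830/0.167)·1.630²/(2·9.81) = 34.53 m
Δp = ρg·h_f = 789.0·9.81·34.53 = 267.2 kPa

Δp ≈ 267 kPa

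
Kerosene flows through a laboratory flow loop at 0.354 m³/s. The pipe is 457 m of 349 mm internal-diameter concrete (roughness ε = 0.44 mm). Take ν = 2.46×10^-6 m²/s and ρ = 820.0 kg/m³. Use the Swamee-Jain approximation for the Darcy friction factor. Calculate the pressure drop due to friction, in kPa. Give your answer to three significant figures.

Δp ≈ 157 kPa

V = 4Q/(πD²) = 4·0.354/(π·0.349²) = 3.701 m/s
Re = VD/ν = 3.701·0.349/2.46×10^-6 = 5.25×10^5 → turbulent
ε/D = 0.44/349 = 0.00126
Swamee-Jain: f = 0.02139
h_f = f(L/D)V²/(2g) = 0.02139·(457/0.349)·3.701²/(2·9.81) = 19.55 m
Δp = ρg·h_f = 820.0·9.81·19.55 = 157.3 kPa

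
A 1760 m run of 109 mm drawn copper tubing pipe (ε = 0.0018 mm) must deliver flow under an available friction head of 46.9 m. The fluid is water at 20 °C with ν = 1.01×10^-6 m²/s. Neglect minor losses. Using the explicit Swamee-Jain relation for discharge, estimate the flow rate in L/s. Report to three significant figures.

Q ≈ 17.8 L/s

Swamee-Jain (Type II): Q = -0.965·√(gD⁵h_f/L)·ln[ε/(3.7D) + √(3.17ν²L/(gD³h_f))]
√(gD⁵h_f/L) = √(9.81·0.109⁵·46.9/1760) = 0.002006
ε/(3.7D) = 4.46×10^-6; √(3.17ν²L/(gD³h_f)) = 9.77×10^-5
Q = -0.965·0.002006·ln(1.022×10^-4) = 0.01778 m³/s
Check: V = 1.91 m/s, Re = 2.06×10^5, f = 0.01560, h_f = 46.6 m ≈ 46.9 m ✓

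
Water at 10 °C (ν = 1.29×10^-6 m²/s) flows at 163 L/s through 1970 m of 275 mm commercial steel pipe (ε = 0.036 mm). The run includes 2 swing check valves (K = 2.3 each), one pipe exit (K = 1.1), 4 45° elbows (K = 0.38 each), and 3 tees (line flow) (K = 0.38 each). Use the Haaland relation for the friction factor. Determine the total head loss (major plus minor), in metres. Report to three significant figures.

V = 4Q/(πD²) = 2.744 m/s; V²/2g = 0.3839 m
Re = 5.85×10^5, ε/D = 1.31×10^-4 → f = 0.01438 (Haaland)
Major: h_f = f(L/D)·V²/2g = 0.01438·7164·0.3839 = 39.53 m
Minor: ΣK = 8.36; h_m = ΣK·V²/2g = 3.209 m
Total H_L = 39.53 + 3.209 = 42.74 m

H_L ≈ 42.7 m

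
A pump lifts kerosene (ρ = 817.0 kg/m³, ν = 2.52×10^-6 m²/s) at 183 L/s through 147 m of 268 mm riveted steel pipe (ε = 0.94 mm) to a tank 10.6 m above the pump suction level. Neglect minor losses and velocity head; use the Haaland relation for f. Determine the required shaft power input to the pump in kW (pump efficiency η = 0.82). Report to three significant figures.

V = 4Q/(πD²) = 3.244 m/s; Re = 3.45×10^5; ε/D = 0.00351; f = 0.02773
h_f = f(L/D)V²/2g = 8.157 m
Total head H = z + h_f = 10.6 + 8.157 = 18.76 m
P_hyd = ρgQH = 817.0·9.81·0.183·18.76 = 27.51 kW
P_shaft = P_hyd/η = 27.51/0.82 = 33.55 kW

P_shaft ≈ 33.6 kW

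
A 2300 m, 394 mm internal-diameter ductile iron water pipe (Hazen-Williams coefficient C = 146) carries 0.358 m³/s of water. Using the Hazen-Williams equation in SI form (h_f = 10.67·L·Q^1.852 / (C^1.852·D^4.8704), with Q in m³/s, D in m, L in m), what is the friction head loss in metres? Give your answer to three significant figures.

h_f = 10.67·2300·0.358^1.852 / (146^1.852·0.394^4.8704) = 33.53 m

h_f ≈ 33.5 m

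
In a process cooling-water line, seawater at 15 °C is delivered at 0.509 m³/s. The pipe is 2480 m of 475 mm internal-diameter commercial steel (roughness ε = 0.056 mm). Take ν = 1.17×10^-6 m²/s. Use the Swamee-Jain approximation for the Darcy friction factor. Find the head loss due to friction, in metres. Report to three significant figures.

V = 4Q/(πD²) = 4·0.509/(π·0.475²) = 2.872 m/s
Re = VD/ν = 2.872·0.475/1.17×10^-6 = 1.17×10^6 → turbulent
ε/D = 0.056/475 = 1.18×10^-4
Swamee-Jain: f = 0.01361
h_f = f(L/D)V²/(2g) = 0.01361·(2480/0.475)·2.872²/(2·9.81) = 29.88 m

h_f ≈ 29.9 m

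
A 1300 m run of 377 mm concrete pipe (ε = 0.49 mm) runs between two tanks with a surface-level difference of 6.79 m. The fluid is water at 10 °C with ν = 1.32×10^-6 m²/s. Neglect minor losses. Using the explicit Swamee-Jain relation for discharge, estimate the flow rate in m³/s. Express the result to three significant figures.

Swamee-Jain (Type II): Q = -0.965·√(gD⁵h_f/L)·ln[ε/(3.7D) + √(3.17ν²L/(gD³h_f))]
√(gD⁵h_f/L) = √(9.81·0.377⁵·6.79/1300) = 0.01975
ε/(3.7D) = 3.51×10^-4; √(3.17ν²L/(gD³h_f)) = 4.49×10^-5
Q = -0.965·0.01975·ln(3.961×10^-4) = 0.1493 m³/s
Check: V = 1.34 m/s, Re = 3.82×10^5, f = 0.02173, h_f = 6.83 m ≈ 6.79 m ✓

Q ≈ 0.149 m³/s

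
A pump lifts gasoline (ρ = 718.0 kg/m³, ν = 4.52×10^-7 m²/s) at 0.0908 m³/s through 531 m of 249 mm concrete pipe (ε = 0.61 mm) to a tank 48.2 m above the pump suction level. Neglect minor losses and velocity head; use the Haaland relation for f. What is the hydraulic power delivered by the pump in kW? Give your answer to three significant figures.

P_hyd ≈ 36.9 kW

V = 4Q/(πD²) = 1.865 m/s; Re = 1.03×10^6; ε/D = 0.00245; f = 0.02492
h_f = f(L/D)V²/2g = 9.419 m
Total head H = z + h_f = 48.2 + 9.419 = 57.62 m
P_hyd = ρgQH = 718.0·9.81·0.0908·57.62 = 36.85 kW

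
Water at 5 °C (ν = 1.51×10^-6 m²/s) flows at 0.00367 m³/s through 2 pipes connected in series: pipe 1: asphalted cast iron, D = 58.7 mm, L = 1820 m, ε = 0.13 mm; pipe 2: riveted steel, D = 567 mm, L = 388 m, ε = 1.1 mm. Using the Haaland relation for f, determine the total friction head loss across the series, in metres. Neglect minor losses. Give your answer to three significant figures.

H ≈ 77.5 m

Pipe 1: V = 1.356 m/s, Re = 5.27×10^4, ε/D = 0.00221, f = 0.02665, h_1 = f(L/D)V²/2g = 77.46 m
Pipe 2: V = 0.01453 m/s, Re = 5460, ε/D = 0.00194, f = 0.03865, h_2 = f(L/D)V²/2g = 2.848×10^-4 m
Series → Q common, losses add: H = Σh = 77.46 m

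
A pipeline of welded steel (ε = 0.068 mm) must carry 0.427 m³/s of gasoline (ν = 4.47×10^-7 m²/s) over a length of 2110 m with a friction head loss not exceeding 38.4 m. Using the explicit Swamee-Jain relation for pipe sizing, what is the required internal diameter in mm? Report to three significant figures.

D ≈ 413 mm

Swamee-Jain (Type III): D = 0.66·[ε^1.25·(LQ²/(gh_f))^4.75 + ν·Q^9.4·(L/(gh_f))^5.2]^0.04
LQ²/(gh_f) = 1.021; L/(gh_f) = 5.601
Term 1 = ε^1.25·(…)^4.75 = 6.82×10^-6; Term 2 = ν·Q^9.4·(…)^5.2 = 1.17×10^-6
D = 0.66·(6.82×10^-6 + 1.17×10^-6)^0.04 = 0.4127 m = 413 mm
Check: V = 3.19 m/s, Re = 2.95×10^6, f = 0.01368, h_f = 36.3 m ≈ 38.4 m ✓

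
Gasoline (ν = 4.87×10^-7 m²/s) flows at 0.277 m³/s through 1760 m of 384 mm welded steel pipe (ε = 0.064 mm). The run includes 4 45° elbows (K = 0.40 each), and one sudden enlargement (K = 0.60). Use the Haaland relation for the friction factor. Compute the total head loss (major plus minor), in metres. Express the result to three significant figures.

H_L ≈ 19.1 m

V = 4Q/(πD²) = 2.392 m/s; V²/2g = 0.2916 m
Re = 1.89×10^6, ε/D = 1.67×10^-4 → f = 0.01380 (Haaland)
Major: h_f = f(L/D)·V²/2g = 0.01380·4583·0.2916 = 18.44 m
Minor: ΣK = 2.20; h_m = ΣK·V²/2g = 0.6415 m
Total H_L = 18.44 + 0.6415 = 19.08 m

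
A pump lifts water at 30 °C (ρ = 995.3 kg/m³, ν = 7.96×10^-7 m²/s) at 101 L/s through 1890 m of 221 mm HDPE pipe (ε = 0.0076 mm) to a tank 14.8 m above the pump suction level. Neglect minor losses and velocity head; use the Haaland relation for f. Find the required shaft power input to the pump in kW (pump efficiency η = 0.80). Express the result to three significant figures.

V = 4Q/(πD²) = 2.633 m/s; Re = 7.31×10^5; ε/D = 3.44×10^-5; f = 0.01275
h_f = f(L/D)V²/2g = 38.54 m
Total head H = z + h_f = 14.8 + 38.54 = 53.34 m
P_hyd = ρgQH = 995.3·9.81·0.101·53.34 = 52.60 kW
P_shaft = P_hyd/η = 52.60/0.80 = 65.75 kW

P_shaft ≈ 65.7 kW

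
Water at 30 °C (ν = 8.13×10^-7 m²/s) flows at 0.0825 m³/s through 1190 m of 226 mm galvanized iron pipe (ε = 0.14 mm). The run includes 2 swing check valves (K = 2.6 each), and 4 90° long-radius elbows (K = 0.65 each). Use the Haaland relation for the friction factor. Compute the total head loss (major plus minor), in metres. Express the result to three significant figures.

V = 4Q/(πD²) = 2.057 m/s; V²/2g = 0.2156 m
Re = 5.72×10^5, ε/D = 6.19×10^-4 → f = 0.01821 (Haaland)
Major: h_f = f(L/D)·V²/2g = 0.01821·5265·0.2156 = 20.67 m
Minor: ΣK = 7.80; h_m = ΣK·V²/2g = 1.681 m
Total H_L = 20.67 + 1.681 = 22.35 m

H_L ≈ 22.4 m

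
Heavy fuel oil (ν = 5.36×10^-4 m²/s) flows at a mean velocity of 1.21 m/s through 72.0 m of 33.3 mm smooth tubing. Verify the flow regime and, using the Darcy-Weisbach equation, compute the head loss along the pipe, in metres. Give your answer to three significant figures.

Re = VD/ν = 1.21·0.03330/5.36×10^-4 = 75.2 → laminar (Re < 2300)
f = 64/Re = 0.8514
h_f = f(L/D)V²/(2g) = 0.8514·(72.0/0.03330)·1.21²/(2·9.81) = 137.4 m

h_f ≈ 137 m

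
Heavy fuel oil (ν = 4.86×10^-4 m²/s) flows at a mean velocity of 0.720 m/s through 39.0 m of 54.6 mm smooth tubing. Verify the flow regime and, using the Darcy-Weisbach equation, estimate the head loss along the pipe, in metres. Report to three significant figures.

h_f ≈ 14.9 m

Re = VD/ν = 0.720·0.05460/4.86×10^-4 = 80.9 → laminar (Re < 2300)
f = 64/Re = 0.7912
h_f = f(L/D)V²/(2g) = 0.7912·(39.0/0.05460)·0.720²/(2·9.81) = 14.93 m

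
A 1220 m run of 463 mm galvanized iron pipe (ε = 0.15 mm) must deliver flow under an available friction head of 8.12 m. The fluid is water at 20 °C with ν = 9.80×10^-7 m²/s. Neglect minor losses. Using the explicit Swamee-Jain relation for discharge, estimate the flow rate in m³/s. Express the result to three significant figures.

Swamee-Jain (Type II): Q = -0.965·√(gD⁵h_f/L)·ln[ε/(3.7D) + √(3.17ν²L/(gD³h_f))]
√(gD⁵h_f/L) = √(9.81·0.463⁵·8.12/1220) = 0.03727
ε/(3.7D) = 8.76×10^-5; √(3.17ν²L/(gD³h_f)) = 2.17×10^-5
Q = -0.965·0.03727·ln(1.092×10^-4) = 0.3281 m³/s
Check: V = 1.95 m/s, Re = 9.21×10^5, f = 0.01602, h_f = 8.17 m ≈ 8.12 m ✓

Q ≈ 0.328 m³/s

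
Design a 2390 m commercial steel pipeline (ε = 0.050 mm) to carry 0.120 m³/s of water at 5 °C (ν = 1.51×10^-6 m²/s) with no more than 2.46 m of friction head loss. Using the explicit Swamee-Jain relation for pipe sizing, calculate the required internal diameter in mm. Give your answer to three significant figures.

Swamee-Jain (Type III): D = 0.66·[ε^1.25·(LQ²/(gh_f))^4.75 + ν·Q^9.4·(L/(gh_f))^5.2]^0.04
LQ²/(gh_f) = 1.426; L/(gh_f) = 99.04
Term 1 = ε^1.25·(…)^4.75 = 2.27×10^-5; Term 2 = ν·Q^9.4·(…)^5.2 = 7.97×10^-5
D = 0.66·(2.27×10^-5 + 7.97×10^-5)^0.04 = 0.4570 m = 457 mm
Check: V = 0.731 m/s, Re = 2.21×10^5, f = 0.01621, h_f = 2.31 m ≈ 2.46 m ✓

D ≈ 457 mm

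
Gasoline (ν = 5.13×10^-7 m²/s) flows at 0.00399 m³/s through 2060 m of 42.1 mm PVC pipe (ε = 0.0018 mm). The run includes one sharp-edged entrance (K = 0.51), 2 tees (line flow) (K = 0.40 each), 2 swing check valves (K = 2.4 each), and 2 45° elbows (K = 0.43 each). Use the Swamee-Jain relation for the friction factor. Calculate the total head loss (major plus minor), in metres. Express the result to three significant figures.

H_L ≈ 320 m

V = 4Q/(πD²) = 2.866 m/s; V²/2g = 0.4187 m
Re = 2.35×10^5, ε/D = 4.28×10^-5 → f = 0.01547 (Swamee-Jain)
Major: h_f = f(L/D)·V²/2g = 0.01547·48931·0.4187 = 317.0 m
Minor: ΣK = 6.97; h_m = ΣK·V²/2g = 2.919 m
Total H_L = 317.0 + 2.919 = 320.0 m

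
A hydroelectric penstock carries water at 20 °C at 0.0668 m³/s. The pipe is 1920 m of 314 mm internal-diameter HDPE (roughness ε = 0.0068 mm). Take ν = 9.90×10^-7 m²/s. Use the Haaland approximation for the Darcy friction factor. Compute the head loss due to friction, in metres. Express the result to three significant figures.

V = 4Q/(πD²) = 4·0.0668/(π·0.314²) = 0.8626 m/s
Re = VD/ν = 0.8626·0.314/9.90×10^-7 = 2.74×10^5 → turbulent
ε/D = 0.0068/314 = 2.17×10^-5
Haaland: f = 0.01476
h_f = f(L/D)V²/(2g) = 0.01476·(1920/0.314)·0.8626²/(2·9.81) = 3.424 m

h_f ≈ 3.42 m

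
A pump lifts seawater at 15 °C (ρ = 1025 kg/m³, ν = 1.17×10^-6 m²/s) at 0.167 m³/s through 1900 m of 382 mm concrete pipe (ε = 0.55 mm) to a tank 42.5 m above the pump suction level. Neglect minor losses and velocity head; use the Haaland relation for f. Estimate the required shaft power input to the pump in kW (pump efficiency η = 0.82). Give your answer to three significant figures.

V = 4Q/(πD²) = 1.457 m/s; Re = 4.76×10^5; ε/D = 0.00144; f = 0.02197
h_f = f(L/D)V²/2g = 11.82 m
Total head H = z + h_f = 42.5 + 11.82 = 54.32 m
P_hyd = ρgQH = 1025·9.81·0.167·54.32 = 91.22 kW
P_shaft = P_hyd/η = 91.22/0.82 = 111.2 kW

P_shaft ≈ 111 kW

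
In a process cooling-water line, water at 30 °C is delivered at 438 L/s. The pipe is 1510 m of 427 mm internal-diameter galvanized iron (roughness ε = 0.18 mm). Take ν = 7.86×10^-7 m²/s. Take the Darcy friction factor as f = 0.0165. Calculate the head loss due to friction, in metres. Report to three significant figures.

h_f ≈ 27.8 m

V = 4Q/(πD²) = 4·0.438/(π·0.427²) = 3.059 m/s
h_f = f(L/D)V²/(2g) = 0.01650·(1510/0.427)·3.059²/(2·9.81) = 27.82 m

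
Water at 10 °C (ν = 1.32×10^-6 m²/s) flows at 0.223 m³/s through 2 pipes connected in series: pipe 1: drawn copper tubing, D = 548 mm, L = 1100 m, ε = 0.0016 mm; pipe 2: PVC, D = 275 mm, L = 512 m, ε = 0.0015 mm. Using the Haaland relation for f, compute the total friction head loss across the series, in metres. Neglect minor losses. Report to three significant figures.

H ≈ 17.5 m

Pipe 1: V = 0.9455 m/s, Re = 3.93×10^5, ε/D = 2.92×10^-6, f = 0.01367, h_1 = f(L/D)V²/2g = 1.251 m
Pipe 2: V = 3.754 m/s, Re = 7.82×10^5, ε/D = 5.45×10^-6, f = 0.01216, h_2 = f(L/D)V²/2g = 16.26 m
Series → Q common, losses add: H = Σh = 17.52 m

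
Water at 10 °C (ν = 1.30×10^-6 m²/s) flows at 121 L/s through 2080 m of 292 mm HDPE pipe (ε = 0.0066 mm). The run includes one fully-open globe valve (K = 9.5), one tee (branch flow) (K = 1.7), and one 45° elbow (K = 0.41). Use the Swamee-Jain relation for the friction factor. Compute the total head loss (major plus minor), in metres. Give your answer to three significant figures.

V = 4Q/(πD²) = 1.807 m/s; V²/2g = 0.1664 m
Re = 4.06×10^5, ε/D = 2.26×10^-5 → f = 0.01391 (Swamee-Jain)
Major: h_f = f(L/D)·V²/2g = 0.01391·7123·0.1664 = 16.48 m
Minor: ΣK = 11.6; h_m = ΣK·V²/2g = 1.932 m
Total H_L = 16.48 + 1.932 = 18.42 m

H_L ≈ 18.4 m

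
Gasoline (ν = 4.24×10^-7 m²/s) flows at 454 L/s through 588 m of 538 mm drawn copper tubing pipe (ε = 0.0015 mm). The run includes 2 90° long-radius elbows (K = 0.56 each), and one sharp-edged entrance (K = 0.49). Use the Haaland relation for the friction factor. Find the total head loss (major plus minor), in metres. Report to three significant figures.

H_L ≈ 2.56 m

V = 4Q/(πD²) = 1.997 m/s; V²/2g = 0.2033 m
Re = 2.53×10^6, ε/D = 2.79×10^-6 → f = 0.01006 (Haaland)
Major: h_f = f(L/D)·V²/2g = 0.01006·1093·0.2033 = 2.234 m
Minor: ΣK = 1.61; h_m = ΣK·V²/2g = 0.3273 m
Total H_L = 2.234 + 0.3273 = 2.561 m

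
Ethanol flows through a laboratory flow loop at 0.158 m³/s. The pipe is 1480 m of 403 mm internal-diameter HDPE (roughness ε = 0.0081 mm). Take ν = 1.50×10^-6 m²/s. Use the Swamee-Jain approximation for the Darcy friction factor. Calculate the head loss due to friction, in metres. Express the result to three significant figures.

V = 4Q/(πD²) = 4·0.158/(π·0.403²) = 1.239 m/s
Re = VD/ν = 1.239·0.403/1.50×10^-6 = 3.33×10^5 → turbulent
ε/D = 0.0081/403 = 2.01×10^-5
Swamee-Jain: f = 0.01435
h_f = f(L/D)V²/(2g) = 0.01435·(1480/0.403)·1.239²/(2·9.81) = 4.120 m

h_f ≈ 4.12 m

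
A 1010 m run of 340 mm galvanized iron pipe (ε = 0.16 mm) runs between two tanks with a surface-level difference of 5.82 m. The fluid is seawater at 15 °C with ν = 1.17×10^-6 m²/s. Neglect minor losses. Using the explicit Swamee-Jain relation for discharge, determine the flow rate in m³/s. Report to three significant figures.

Q ≈ 0.134 m³/s

Swamee-Jain (Type II): Q = -0.965·√(gD⁵h_f/L)·ln[ε/(3.7D) + √(3.17ν²L/(gD³h_f))]
√(gD⁵h_f/L) = √(9.81·0.340⁵·5.82/1010) = 0.01603
ε/(3.7D) = 1.27×10^-4; √(3.17ν²L/(gD³h_f)) = 4.42×10^-5
Q = -0.965·0.01603·ln(1.714×10^-4) = 0.1341 m³/s
Check: V = 1.48 m/s, Re = 4.29×10^5, f = 0.01774, h_f = 5.86 m ≈ 5.82 m ✓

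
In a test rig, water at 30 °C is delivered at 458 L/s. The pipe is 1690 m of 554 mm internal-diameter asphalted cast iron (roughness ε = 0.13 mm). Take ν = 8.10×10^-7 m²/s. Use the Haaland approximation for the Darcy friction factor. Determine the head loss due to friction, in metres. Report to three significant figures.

h_f ≈ 8.31 m

V = 4Q/(πD²) = 4·0.458/(π·0.554²) = 1.900 m/s
Re = VD/ν = 1.900·0.554/8.10×10^-7 = 1.30×10^6 → turbulent
ε/D = 0.13/554 = 2.35×10^-4
Haaland: f = 0.01481
h_f = f(L/D)V²/(2g) = 0.01481·(1690/0.554)·1.900²/(2·9.81) = 8.312 m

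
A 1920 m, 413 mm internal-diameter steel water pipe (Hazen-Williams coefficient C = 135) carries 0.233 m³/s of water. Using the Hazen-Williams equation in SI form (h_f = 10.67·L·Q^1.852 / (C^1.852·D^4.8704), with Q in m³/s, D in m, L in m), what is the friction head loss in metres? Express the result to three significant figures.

h_f = 10.67·1920·0.233^1.852 / (135^1.852·0.413^4.8704) = 11.61 m

h_f ≈ 11.6 m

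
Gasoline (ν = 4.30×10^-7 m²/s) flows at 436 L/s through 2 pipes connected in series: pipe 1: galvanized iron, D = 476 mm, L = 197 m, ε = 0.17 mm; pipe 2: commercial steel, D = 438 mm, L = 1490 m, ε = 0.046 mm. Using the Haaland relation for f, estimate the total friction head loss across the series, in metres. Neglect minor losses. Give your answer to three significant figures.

Pipe 1: V = 2.450 m/s, Re = 2.71×10^6, ε/D = 3.57×10^-4, f = 0.01575, h_1 = f(L/D)V²/2g = 1.995 m
Pipe 2: V = 2.894 m/s, Re = 2.95×10^6, ε/D = 1.05×10^-4, f = 0.01261, h_2 = f(L/D)V²/2g = 18.31 m
Series → Q common, losses add: H = Σh = 20.31 m

H ≈ 20.3 m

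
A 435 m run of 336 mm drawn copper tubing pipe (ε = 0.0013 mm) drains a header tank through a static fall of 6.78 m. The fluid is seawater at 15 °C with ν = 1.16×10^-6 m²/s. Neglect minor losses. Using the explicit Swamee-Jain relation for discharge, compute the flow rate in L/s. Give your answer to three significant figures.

Swamee-Jain (Type II): Q = -0.965·√(gD⁵h_f/L)·ln[ε/(3.7D) + √(3.17ν²L/(gD³h_f))]
√(gD⁵h_f/L) = √(9.81·0.336⁵·6.78/435) = 0.02559
ε/(3.7D) = 1.05×10^-6; √(3.17ν²L/(gD³h_f)) = 2.71×10^-5
Q = -0.965·0.02559·ln(2.816×10^-5) = 0.2587 m³/s
Check: V = 2.92 m/s, Re = 8.45×10^5, f = 0.01203, h_f = 6.76 m ≈ 6.78 m ✓

Q ≈ 259 L/s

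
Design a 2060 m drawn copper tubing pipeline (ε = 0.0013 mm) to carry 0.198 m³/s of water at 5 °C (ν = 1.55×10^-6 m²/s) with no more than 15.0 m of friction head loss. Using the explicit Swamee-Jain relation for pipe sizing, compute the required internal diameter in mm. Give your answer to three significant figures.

Swamee-Jain (Type III): D = 0.66·[ε^1.25·(LQ²/(gh_f))^4.75 + ν·Q^9.4·(L/(gh_f))^5.2]^0.04
LQ²/(gh_f) = 0.5488; L/(gh_f) = 14.00
Term 1 = ε^1.25·(…)^4.75 = 2.54×10^-9; Term 2 = ν·Q^9.4·(…)^5.2 = 3.46×10^-7
D = 0.66·(2.54×10^-9 + 3.46×10^-7)^0.04 = 0.3641 m = 364 mm
Check: V = 1.90 m/s, Re = 4.47×10^5, f = 0.01341, h_f = 14.0 m ≈ 15.0 m ✓

D ≈ 364 mm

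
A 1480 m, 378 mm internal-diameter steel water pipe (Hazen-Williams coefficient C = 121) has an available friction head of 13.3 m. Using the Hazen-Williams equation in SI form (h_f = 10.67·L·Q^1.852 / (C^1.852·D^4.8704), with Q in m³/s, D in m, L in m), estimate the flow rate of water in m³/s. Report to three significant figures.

Q ≈ 0.205 m³/s

Rearranging: Q = [h_f·C^1.852·D^4.8704 / (10.67·L)]^(1/1.852)
Q = [13.3·121^1.852·0.378^4.8704 / (10.67·1480)]^0.540 = 0.2049 m³/s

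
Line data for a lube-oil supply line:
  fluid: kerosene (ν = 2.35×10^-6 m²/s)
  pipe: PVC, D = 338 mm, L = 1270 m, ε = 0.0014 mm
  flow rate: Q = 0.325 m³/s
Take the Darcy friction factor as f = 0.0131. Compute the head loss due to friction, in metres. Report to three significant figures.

V = 4Q/(πD²) = 4·0.325/(π·0.338²) = 3.622 m/s
h_f = f(L/D)V²/(2g) = 0.01310·(1270/0.338)·3.622²/(2·9.81) = 32.91 m

h_f ≈ 32.9 m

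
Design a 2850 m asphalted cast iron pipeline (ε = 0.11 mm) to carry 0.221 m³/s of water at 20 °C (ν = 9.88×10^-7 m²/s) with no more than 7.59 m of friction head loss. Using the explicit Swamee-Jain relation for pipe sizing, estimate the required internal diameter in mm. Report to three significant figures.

D ≈ 479 mm

Swamee-Jain (Type III): D = 0.66·[ε^1.25·(LQ²/(gh_f))^4.75 + ν·Q^9.4·(L/(gh_f))^5.2]^0.04
LQ²/(gh_f) = 1.869; L/(gh_f) = 38.28
Term 1 = ε^1.25·(…)^4.75 = 2.20×10^-4; Term 2 = ν·Q^9.4·(…)^5.2 = 1.16×10^-4
D = 0.66·(2.20×10^-4 + 1.16×10^-4)^0.04 = 0.4793 m = 479 mm
Check: V = 1.23 m/s, Re = 5.94×10^5, f = 0.01558, h_f = 7.08 m ≈ 7.59 m ✓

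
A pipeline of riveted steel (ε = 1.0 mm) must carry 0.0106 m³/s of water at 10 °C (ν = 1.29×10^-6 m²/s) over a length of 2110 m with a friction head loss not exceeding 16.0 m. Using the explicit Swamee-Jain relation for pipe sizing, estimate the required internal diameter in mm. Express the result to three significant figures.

D ≈ 136 mm

Swamee-Jain (Type III): D = 0.66·[ε^1.25·(LQ²/(gh_f))^4.75 + ν·Q^9.4·(L/(gh_f))^5.2]^0.04
LQ²/(gh_f) = 0.001510; L/(gh_f) = 13.44
Term 1 = ε^1.25·(…)^4.75 = 7.09×10^-18; Term 2 = ν·Q^9.4·(…)^5.2 = 2.61×10^-19
D = 0.66·(7.09×10^-18 + 2.61×10^-19)^0.04 = 0.1362 m = 136 mm
Check: V = 0.727 m/s, Re = 7.68×10^4, f = 0.03547, h_f = 14.8 m ≈ 16.0 m ✓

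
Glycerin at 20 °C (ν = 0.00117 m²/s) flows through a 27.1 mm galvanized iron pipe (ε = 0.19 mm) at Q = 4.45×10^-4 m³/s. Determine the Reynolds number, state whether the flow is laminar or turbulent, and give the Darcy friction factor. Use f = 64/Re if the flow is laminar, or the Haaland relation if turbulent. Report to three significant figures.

Re ≈ 17.9; laminar; f = 64/Re ≈ 3.58

V = 4Q/(πD²) = 0.7715 m/s
Re = VD/ν = 0.7715·0.0271/0.00117 = 17.9
Re < 2300 → laminar → f = 64/Re = 3.582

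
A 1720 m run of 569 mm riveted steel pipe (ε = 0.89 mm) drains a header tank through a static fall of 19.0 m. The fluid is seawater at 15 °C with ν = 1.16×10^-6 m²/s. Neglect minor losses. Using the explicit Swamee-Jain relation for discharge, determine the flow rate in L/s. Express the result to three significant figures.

Q ≈ 600 L/s

Swamee-Jain (Type II): Q = -0.965·√(gD⁵h_f/L)·ln[ε/(3.7D) + √(3.17ν²L/(gD³h_f))]
√(gD⁵h_f/L) = √(9.81·0.569⁵·19.0/1720) = 0.08039
ε/(3.7D) = 4.23×10^-4; √(3.17ν²L/(gD³h_f)) = 1.46×10^-5
Q = -0.965·0.08039·ln(4.374×10^-4) = 0.6001 m³/s
Check: V = 2.36 m/s, Re = 1.16×10^6, f = 0.02223, h_f = 19.1 m ≈ 19.0 m ✓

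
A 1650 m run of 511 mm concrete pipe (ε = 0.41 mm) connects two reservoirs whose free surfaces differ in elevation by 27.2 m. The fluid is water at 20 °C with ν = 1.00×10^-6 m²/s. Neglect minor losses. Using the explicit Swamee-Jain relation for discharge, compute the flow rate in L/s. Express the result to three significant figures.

Swamee-Jain (Type II): Q = -0.965·√(gD⁵h_f/L)·ln[ε/(3.7D) + √(3.17ν²L/(gD³h_f))]
√(gD⁵h_f/L) = √(9.81·0.511⁵·27.2/1650) = 0.07506
ε/(3.7D) = 2.17×10^-4; √(3.17ν²L/(gD³h_f)) = 1.21×10^-5
Q = -0.965·0.07506·ln(2.290×10^-4) = 0.6072 m³/s
Check: V = 2.96 m/s, Re = 1.51×10^6, f = 0.01894, h_f = 27.3 m ≈ 27.2 m ✓

Q ≈ 607 L/s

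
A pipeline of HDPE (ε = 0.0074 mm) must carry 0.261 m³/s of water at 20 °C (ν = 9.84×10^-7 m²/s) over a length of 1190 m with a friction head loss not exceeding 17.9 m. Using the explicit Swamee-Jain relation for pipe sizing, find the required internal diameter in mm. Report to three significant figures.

Swamee-Jain (Type III): D = 0.66·[ε^1.25·(LQ²/(gh_f))^4.75 + ν·Q^9.4·(L/(gh_f))^5.2]^0.04
LQ²/(gh_f) = 0.4616; L/(gh_f) = 6.777
Term 1 = ε^1.25·(…)^4.75 = 9.82×10^-9; Term 2 = ν·Q^9.4·(…)^5.2 = 6.77×10^-8
D = 0.66·(9.82×10^-9 + 6.77×10^-8)^0.04 = 0.3429 m = 343 mm
Check: V = 2.83 m/s, Re = 9.85×10^5, f = 0.01214, h_f = 17.2 m ≈ 17.9 m ✓

D ≈ 343 mm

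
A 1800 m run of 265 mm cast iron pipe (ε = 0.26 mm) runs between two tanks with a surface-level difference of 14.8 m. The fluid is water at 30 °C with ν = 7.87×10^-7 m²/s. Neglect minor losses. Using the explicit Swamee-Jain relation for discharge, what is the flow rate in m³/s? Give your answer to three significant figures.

Swamee-Jain (Type II): Q = -0.965·√(gD⁵h_f/L)·ln[ε/(3.7D) + √(3.17ν²L/(gD³h_f))]
√(gD⁵h_f/L) = √(9.81·0.265⁵·14.8/1800) = 0.01027
ε/(3.7D) = 2.65×10^-4; √(3.17ν²L/(gD³h_f)) = 3.62×10^-5
Q = -0.965·0.01027·ln(3.013×10^-4) = 0.08032 m³/s
Check: V = 1.46 m/s, Re = 4.90×10^5, f = 0.02028, h_f = 14.9 m ≈ 14.8 m ✓

Q ≈ 0.0803 m³/s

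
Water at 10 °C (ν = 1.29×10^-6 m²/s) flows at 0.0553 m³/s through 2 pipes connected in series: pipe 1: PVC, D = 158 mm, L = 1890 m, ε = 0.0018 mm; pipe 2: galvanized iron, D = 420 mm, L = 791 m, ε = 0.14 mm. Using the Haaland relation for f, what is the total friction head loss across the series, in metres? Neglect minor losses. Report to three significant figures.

H ≈ 68.5 m

Pipe 1: V = 2.820 m/s, Re = 3.45×10^5, ε/D = 1.14×10^-5, f = 0.01407, h_1 = f(L/D)V²/2g = 68.25 m
Pipe 2: V = 0.3992 m/s, Re = 1.30×10^5, ε/D = 3.33×10^-4, f = 0.01865, h_2 = f(L/D)V²/2g = 0.2852 m
Series → Q common, losses add: H = Σh = 68.54 m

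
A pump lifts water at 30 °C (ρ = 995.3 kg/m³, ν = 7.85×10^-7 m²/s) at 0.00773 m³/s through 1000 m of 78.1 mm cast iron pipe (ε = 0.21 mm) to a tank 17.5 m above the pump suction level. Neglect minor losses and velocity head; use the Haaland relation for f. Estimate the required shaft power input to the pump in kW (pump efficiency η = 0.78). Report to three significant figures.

P_shaft ≈ 6.01 kW

V = 4Q/(πD²) = 1.614 m/s; Re = 1.61×10^5; ε/D = 0.00269; f = 0.02623
h_f = f(L/D)V²/2g = 44.56 m
Total head H = z + h_f = 17.5 + 44.56 = 62.06 m
P_hyd = ρgQH = 995.3·9.81·0.00773·62.06 = 4.684 kW
P_shaft = P_hyd/η = 4.684/0.78 = 6.005 kW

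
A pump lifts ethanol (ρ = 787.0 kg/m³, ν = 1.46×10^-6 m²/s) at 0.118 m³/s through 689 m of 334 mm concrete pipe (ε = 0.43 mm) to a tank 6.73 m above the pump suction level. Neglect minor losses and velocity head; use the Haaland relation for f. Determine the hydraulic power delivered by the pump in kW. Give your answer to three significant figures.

P_hyd ≈ 9.89 kW

V = 4Q/(πD²) = 1.347 m/s; Re = 3.08×10^5; ε/D = 0.00129; f = 0.02164
h_f = f(L/D)V²/2g = 4.127 m
Total head H = z + h_f = 6.73 + 4.127 = 10.86 m
P_hyd = ρgQH = 787.0·9.81·0.118·10.86 = 9.891 kW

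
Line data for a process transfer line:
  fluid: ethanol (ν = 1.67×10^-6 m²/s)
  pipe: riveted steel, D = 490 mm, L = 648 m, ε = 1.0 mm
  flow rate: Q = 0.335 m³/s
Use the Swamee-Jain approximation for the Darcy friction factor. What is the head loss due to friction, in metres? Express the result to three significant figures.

h_f ≈ 5.11 m

V = 4Q/(πD²) = 4·0.335/(π·0.490²) = 1.776 m/s
Re = VD/ν = 1.776·0.490/1.67×10^-6 = 5.21×10^5 → turbulent
ε/D = 1.0/490 = 0.00204
Swamee-Jain: f = 0.02400
h_f = f(L/D)V²/(2g) = 0.02400·(648/0.490)·1.776²/(2·9.81) = 5.106 m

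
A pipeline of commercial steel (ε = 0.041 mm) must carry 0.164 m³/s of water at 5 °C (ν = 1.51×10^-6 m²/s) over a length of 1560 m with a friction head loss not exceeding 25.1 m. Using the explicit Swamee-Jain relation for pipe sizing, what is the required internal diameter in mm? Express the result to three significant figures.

D ≈ 294 mm

Swamee-Jain (Type III): D = 0.66·[ε^1.25·(LQ²/(gh_f))^4.75 + ν·Q^9.4·(L/(gh_f))^5.2]^0.04
LQ²/(gh_f) = 0.1704; L/(gh_f) = 6.336
Term 1 = ε^1.25·(…)^4.75 = 7.34×10^-10; Term 2 = ν·Q^9.4·(…)^5.2 = 9.28×10^-10
D = 0.66·(7.34×10^-10 + 9.28×10^-10)^0.04 = 0.2940 m = 294 mm
Check: V = 2.42 m/s, Re = 4.70×10^5, f = 0.01500, h_f = 23.7 m ≈ 25.1 m ✓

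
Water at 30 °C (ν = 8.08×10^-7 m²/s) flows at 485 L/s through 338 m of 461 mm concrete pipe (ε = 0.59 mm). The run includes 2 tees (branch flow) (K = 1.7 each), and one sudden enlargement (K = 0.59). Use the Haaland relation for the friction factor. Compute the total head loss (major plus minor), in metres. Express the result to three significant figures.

H_L ≈ 8.36 m

V = 4Q/(πD²) = 2.906 m/s; V²/2g = 0.4303 m
Re = 1.66×10^6, ε/D = 0.00128 → f = 0.02105 (Haaland)
Major: h_f = f(L/D)·V²/2g = 0.02105·733.2·0.4303 = 6.641 m
Minor: ΣK = 3.99; h_m = ΣK·V²/2g = 1.717 m
Total H_L = 6.641 + 1.717 = 8.358 m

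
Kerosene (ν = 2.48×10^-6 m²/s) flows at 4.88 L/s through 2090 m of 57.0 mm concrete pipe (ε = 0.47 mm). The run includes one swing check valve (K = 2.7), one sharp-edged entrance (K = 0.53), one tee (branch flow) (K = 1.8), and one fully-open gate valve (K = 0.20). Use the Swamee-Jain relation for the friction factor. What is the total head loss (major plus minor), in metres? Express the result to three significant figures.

H_L ≈ 257 m

V = 4Q/(πD²) = 1.912 m/s; V²/2g = 0.1864 m
Re = 4.40×10^4, ε/D = 0.00825 → f = 0.03745 (Swamee-Jain)
Major: h_f = f(L/D)·V²/2g = 0.03745·36667·0.1864 = 256.0 m
Minor: ΣK = 5.23; h_m = ΣK·V²/2g = 0.9749 m
Total H_L = 256.0 + 0.9749 = 257.0 m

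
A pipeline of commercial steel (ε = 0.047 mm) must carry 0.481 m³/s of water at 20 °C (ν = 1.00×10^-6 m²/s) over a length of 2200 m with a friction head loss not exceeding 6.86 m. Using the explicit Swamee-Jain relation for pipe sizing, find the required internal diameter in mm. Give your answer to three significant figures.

Swamee-Jain (Type III): D = 0.66·[ε^1.25·(LQ²/(gh_f))^4.75 + ν·Q^9.4·(L/(gh_f))^5.2]^0.04
LQ²/(gh_f) = 7.563; L/(gh_f) = 32.69
Term 1 = ε^1.25·(…)^4.75 = 0.0581; Term 2 = ν·Q^9.4·(…)^5.2 = 0.0771
D = 0.66·(0.0581 + 0.0771)^0.04 = 0.6092 m = 609 mm
Check: V = 1.65 m/s, Re = 1.01×10^6, f = 0.01315, h_f = 6.59 m ≈ 6.86 m ✓

D ≈ 609 mm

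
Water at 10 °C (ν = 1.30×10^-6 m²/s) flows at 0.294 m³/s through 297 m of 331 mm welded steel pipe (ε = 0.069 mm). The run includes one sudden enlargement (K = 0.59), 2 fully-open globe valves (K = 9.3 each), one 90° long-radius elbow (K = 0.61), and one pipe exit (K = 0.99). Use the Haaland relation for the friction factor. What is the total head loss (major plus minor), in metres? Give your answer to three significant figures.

H_L ≈ 20.3 m

V = 4Q/(πD²) = 3.417 m/s; V²/2g = 0.5950 m
Re = 8.70×10^5, ε/D = 2.08×10^-4 → f = 0.01480 (Haaland)
Major: h_f = f(L/D)·V²/2g = 0.01480·897.3·0.5950 = 7.902 m
Minor: ΣK = 20.8; h_m = ΣK·V²/2g = 12.37 m
Total H_L = 7.902 + 12.37 = 20.27 m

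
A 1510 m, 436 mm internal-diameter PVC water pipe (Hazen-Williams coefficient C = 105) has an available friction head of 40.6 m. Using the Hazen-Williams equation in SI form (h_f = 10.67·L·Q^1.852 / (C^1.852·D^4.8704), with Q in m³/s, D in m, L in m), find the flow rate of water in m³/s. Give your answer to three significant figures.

Rearranging: Q = [h_f·C^1.852·D^4.8704 / (10.67·L)]^(1/1.852)
Q = [40.6·105^1.852·0.436^4.8704 / (10.67·1510)]^0.540 = 0.4677 m³/s

Q ≈ 0.468 m³/s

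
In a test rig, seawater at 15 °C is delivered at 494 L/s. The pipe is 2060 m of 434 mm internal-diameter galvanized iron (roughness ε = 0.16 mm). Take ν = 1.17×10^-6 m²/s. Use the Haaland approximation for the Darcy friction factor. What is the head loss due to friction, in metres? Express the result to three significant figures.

h_f ≈ 43.4 m

V = 4Q/(πD²) = 4·0.494/(π·0.434²) = 3.339 m/s
Re = VD/ν = 3.339·0.434/1.17×10^-6 = 1.24×10^6 → turbulent
ε/D = 0.16/434 = 3.69×10^-4
Haaland: f = 0.01609
h_f = f(L/D)V²/(2g) = 0.01609·(2060/0.434)·3.339²/(2·9.81) = 43.41 m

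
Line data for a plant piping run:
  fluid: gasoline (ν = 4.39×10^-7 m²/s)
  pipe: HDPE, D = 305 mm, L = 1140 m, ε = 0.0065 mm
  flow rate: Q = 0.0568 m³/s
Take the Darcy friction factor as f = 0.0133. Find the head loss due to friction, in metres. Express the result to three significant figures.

h_f ≈ 1.53 m

V = 4Q/(πD²) = 4·0.0568/(π·0.305²) = 0.7774 m/s
h_f = f(L/D)V²/(2g) = 0.01330·(1140/0.305)·0.7774²/(2·9.81) = 1.531 m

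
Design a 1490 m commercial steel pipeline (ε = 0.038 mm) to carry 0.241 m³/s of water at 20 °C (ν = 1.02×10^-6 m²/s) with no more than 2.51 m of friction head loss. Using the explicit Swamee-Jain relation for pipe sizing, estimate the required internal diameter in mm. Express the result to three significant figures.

D ≈ 530 mm

Swamee-Jain (Type III): D = 0.66·[ε^1.25·(LQ²/(gh_f))^4.75 + ν·Q^9.4·(L/(gh_f))^5.2]^0.04
LQ²/(gh_f) = 3.515; L/(gh_f) = 60.51
Term 1 = ε^1.25·(…)^4.75 = 0.00117; Term 2 = ν·Q^9.4·(…)^5.2 = 0.00292
D = 0.66·(0.00117 + 0.00292)^0.04 = 0.5297 m = 530 mm
Check: V = 1.09 m/s, Re = 5.68×10^5, f = 0.01390, h_f = 2.38 m ≈ 2.51 m ✓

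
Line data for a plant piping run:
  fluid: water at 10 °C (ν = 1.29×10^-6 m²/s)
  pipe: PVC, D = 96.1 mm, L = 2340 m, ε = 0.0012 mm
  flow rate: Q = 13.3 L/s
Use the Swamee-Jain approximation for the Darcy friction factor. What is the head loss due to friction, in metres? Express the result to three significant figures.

h_f ≈ 70.3 m

V = 4Q/(πD²) = 4·0.0133/(π·0.0961²) = 1.834 m/s
Re = VD/ν = 1.834·0.0961/1.29×10^-6 = 1.37×10^5 → turbulent
ε/D = 0.0012/96.1 = 1.25×10^-5
Swamee-Jain: f = 0.01684
h_f = f(L/D)V²/(2g) = 0.01684·(2340/0.0961)·1.834²/(2·9.81) = 70.29 m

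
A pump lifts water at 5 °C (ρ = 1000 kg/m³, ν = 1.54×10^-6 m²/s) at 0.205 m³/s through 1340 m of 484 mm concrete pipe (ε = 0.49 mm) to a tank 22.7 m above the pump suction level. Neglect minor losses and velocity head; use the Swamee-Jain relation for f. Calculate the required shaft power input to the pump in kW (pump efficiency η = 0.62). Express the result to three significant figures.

V = 4Q/(πD²) = 1.114 m/s; Re = 3.50×10^5; ε/D = 0.00101; f = 0.02066
h_f = f(L/D)V²/2g = 3.620 m
Total head H = z + h_f = 22.7 + 3.620 = 26.32 m
P_hyd = ρgQH = 1000·9.81·0.205·26.32 = 52.93 kW
P_shaft = P_hyd/η = 52.93/0.62 = 85.37 kW

P_shaft ≈ 85.4 kW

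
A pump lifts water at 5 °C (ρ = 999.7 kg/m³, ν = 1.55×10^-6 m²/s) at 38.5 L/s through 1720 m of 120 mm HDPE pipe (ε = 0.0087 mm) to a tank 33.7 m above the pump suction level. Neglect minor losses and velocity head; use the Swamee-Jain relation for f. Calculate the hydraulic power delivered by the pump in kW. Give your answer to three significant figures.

P_hyd ≈ 62.2 kW

V = 4Q/(πD²) = 3.404 m/s; Re = 2.64×10^5; ε/D = 7.25×10^-5; f = 0.01547
h_f = f(L/D)V²/2g = 131.0 m
Total head H = z + h_f = 33.7 + 131.0 = 164.7 m
P_hyd = ρgQH = 999.7·9.81·0.0385·164.7 = 62.17 kW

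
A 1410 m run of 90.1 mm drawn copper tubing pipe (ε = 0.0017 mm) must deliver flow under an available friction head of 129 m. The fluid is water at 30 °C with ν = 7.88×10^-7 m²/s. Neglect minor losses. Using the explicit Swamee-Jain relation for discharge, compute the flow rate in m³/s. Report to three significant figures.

Swamee-Jain (Type II): Q = -0.965·√(gD⁵h_f/L)·ln[ε/(3.7D) + √(3.17ν²L/(gD³h_f))]
√(gD⁵h_f/L) = √(9.81·0.0901⁵·129/1410) = 0.002309
ε/(3.7D) = 5.10×10^-6; √(3.17ν²L/(gD³h_f)) = 5.48×10^-5
Q = -0.965·0.002309·ln(5.986×10^-5) = 0.02166 m³/s
Check: V = 3.40 m/s, Re = 3.88×10^5, f = 0.01396, h_f = 129 m ≈ 129 m ✓

Q ≈ 0.0217 m³/s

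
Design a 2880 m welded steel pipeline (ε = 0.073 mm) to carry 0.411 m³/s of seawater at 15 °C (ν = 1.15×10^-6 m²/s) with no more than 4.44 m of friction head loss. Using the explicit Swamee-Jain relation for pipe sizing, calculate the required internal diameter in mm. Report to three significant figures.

Swamee-Jain (Type III): D = 0.66·[ε^1.25·(LQ²/(gh_f))^4.75 + ν·Q^9.4·(L/(gh_f))^5.2]^0.04
LQ²/(gh_f) = 11.17; L/(gh_f) = 66.12
Term 1 = ε^1.25·(…)^4.75 = 0.642; Term 2 = ν·Q^9.4·(…)^5.2 = 0.788
D = 0.66·(0.642 + 0.788)^0.04 = 0.6695 m = 670 mm
Check: V = 1.17 m/s, Re = 6.80×10^5, f = 0.01411, h_f = 4.22 m ≈ 4.44 m ✓

D ≈ 670 mm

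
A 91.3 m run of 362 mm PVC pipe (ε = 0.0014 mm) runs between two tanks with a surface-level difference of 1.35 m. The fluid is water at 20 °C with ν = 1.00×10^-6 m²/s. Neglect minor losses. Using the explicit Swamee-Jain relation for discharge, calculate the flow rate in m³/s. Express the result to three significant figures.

Swamee-Jain (Type II): Q = -0.965·√(gD⁵h_f/L)·ln[ε/(3.7D) + √(3.17ν²L/(gD³h_f))]
√(gD⁵h_f/L) = √(9.81·0.362⁵·1.35/91.3) = 0.03003
ε/(3.7D) = 1.05×10^-6; √(3.17ν²L/(gD³h_f)) = 2.15×10^-5
Q = -0.965·0.03003·ln(2.251×10^-5) = 0.3101 m³/s
Check: V = 3.01 m/s, Re = 1.09×10^6, f = 0.01154, h_f = 1.35 m ≈ 1.35 m ✓

Q ≈ 0.310 m³/s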